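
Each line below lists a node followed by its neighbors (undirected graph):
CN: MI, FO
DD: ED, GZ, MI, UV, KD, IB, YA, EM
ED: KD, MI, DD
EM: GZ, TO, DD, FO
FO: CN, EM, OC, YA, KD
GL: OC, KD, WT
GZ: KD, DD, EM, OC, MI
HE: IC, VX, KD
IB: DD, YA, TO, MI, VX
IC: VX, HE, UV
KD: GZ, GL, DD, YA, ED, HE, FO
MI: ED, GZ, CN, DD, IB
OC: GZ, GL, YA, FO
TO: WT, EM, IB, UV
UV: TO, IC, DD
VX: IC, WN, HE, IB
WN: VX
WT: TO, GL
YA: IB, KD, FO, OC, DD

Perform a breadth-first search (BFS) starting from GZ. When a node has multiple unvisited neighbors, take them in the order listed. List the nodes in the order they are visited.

GZ, KD, DD, EM, OC, MI, GL, YA, ED, HE, FO, UV, IB, TO, CN, WT, IC, VX, WN

Visit GZ; enqueue KD, DD, EM, OC, MI → queue [KD, DD, EM, OC, MI]
Visit KD; enqueue GL, YA, ED, HE, FO → queue [DD, EM, OC, MI, GL, YA, ED, HE, FO]
Visit DD; enqueue UV, IB → queue [EM, OC, MI, GL, YA, ED, HE, FO, UV, IB]
Visit EM; enqueue TO → queue [OC, MI, GL, YA, ED, HE, FO, UV, IB, TO]
Visit OC → queue [MI, GL, YA, ED, HE, FO, UV, IB, TO]
Visit MI; enqueue CN → queue [GL, YA, ED, HE, FO, UV, IB, TO, CN]
Visit GL; enqueue WT → queue [YA, ED, HE, FO, UV, IB, TO, CN, WT]
Visit YA → queue [ED, HE, FO, UV, IB, TO, CN, WT]
Visit ED → queue [HE, FO, UV, IB, TO, CN, WT]
Visit HE; enqueue IC, VX → queue [FO, UV, IB, TO, CN, WT, IC, VX]
Visit FO → queue [UV, IB, TO, CN, WT, IC, VX]
Visit UV → queue [IB, TO, CN, WT, IC, VX]
Visit IB → queue [TO, CN, WT, IC, VX]
Visit TO → queue [CN, WT, IC, VX]
Visit CN → queue [WT, IC, VX]
Visit WT → queue [IC, VX]
Visit IC → queue [VX]
Visit VX; enqueue WN → queue [WN]
Visit WN → queue []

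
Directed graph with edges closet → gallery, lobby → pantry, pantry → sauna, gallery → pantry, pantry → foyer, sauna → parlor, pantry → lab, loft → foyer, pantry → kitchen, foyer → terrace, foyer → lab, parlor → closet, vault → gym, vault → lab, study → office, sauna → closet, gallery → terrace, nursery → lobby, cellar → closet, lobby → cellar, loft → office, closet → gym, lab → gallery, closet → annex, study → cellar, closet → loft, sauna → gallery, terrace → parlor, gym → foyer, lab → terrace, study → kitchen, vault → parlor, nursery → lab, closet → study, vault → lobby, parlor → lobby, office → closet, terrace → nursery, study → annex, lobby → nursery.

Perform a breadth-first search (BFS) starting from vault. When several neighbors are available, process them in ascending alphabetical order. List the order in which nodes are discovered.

Visit vault; enqueue gym, lab, lobby, parlor → queue [gym, lab, lobby, parlor]
Visit gym; enqueue foyer → queue [lab, lobby, parlor, foyer]
Visit lab; enqueue gallery, terrace → queue [lobby, parlor, foyer, gallery, terrace]
Visit lobby; enqueue cellar, nursery, pantry → queue [parlor, foyer, gallery, terrace, cellar, nursery, pantry]
Visit parlor; enqueue closet → queue [foyer, gallery, terrace, cellar, nursery, pantry, closet]
Visit foyer → queue [gallery, terrace, cellar, nursery, pantry, closet]
Visit gallery → queue [terrace, cellar, nursery, pantry, closet]
Visit terrace → queue [cellar, nursery, pantry, closet]
Visit cellar → queue [nursery, pantry, closet]
Visit nursery → queue [pantry, closet]
Visit pantry; enqueue kitchen, sauna → queue [closet, kitchen, sauna]
Visit closet; enqueue annex, loft, study → queue [kitchen, sauna, annex, loft, study]
Visit kitchen → queue [sauna, annex, loft, study]
Visit sauna → queue [annex, loft, study]
Visit annex → queue [loft, study]
Visit loft; enqueue office → queue [study, office]
Visit study → queue [office]
Visit office → queue []

vault -> gym -> lab -> lobby -> parlor -> foyer -> gallery -> terrace -> cellar -> nursery -> pantry -> closet -> kitchen -> sauna -> annex -> loft -> study -> office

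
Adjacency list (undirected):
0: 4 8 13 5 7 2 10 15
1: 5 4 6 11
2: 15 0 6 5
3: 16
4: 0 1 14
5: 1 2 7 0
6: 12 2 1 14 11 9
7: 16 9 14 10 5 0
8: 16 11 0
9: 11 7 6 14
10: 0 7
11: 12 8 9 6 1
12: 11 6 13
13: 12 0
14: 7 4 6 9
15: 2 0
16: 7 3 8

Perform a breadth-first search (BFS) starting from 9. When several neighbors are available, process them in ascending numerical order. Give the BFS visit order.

9 6 7 11 14 1 2 12 0 5 10 16 8 4 15 13 3

Visit 9; enqueue 6, 7, 11, 14 → queue [6, 7, 11, 14]
Visit 6; enqueue 1, 2, 12 → queue [7, 11, 14, 1, 2, 12]
Visit 7; enqueue 0, 5, 10, 16 → queue [11, 14, 1, 2, 12, 0, 5, 10, 16]
Visit 11; enqueue 8 → queue [14, 1, 2, 12, 0, 5, 10, 16, 8]
Visit 14; enqueue 4 → queue [1, 2, 12, 0, 5, 10, 16, 8, 4]
Visit 1 → queue [2, 12, 0, 5, 10, 16, 8, 4]
Visit 2; enqueue 15 → queue [12, 0, 5, 10, 16, 8, 4, 15]
Visit 12; enqueue 13 → queue [0, 5, 10, 16, 8, 4, 15, 13]
Visit 0 → queue [5, 10, 16, 8, 4, 15, 13]
Visit 5 → queue [10, 16, 8, 4, 15, 13]
Visit 10 → queue [16, 8, 4, 15, 13]
Visit 16; enqueue 3 → queue [8, 4, 15, 13, 3]
Visit 8 → queue [4, 15, 13, 3]
Visit 4 → queue [15, 13, 3]
Visit 15 → queue [13, 3]
Visit 13 → queue [3]
Visit 3 → queue []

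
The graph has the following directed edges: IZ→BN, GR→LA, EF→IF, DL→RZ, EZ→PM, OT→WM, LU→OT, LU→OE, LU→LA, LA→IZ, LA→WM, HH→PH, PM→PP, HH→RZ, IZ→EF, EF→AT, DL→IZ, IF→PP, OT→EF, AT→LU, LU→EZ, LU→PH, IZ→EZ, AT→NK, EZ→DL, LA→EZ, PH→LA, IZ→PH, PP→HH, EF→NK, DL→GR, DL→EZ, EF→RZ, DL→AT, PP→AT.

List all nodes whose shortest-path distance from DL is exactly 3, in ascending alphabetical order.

IF, OE, OT, PP, WM

Level 0: DL
Level 1: AT, EZ, GR, IZ, RZ
Level 2: BN, EF, LA, LU, NK, PH, PM
Level 3: IF, OE, OT, PP, WM
Level 4: HH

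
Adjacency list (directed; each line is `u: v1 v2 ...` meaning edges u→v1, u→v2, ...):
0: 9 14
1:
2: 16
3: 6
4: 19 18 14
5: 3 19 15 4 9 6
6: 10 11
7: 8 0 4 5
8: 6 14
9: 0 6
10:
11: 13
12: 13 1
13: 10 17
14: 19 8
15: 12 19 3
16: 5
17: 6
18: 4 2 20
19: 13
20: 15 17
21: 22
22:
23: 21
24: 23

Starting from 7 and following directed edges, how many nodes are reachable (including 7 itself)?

21

BFS from 7 visits: 7, 0, 4, 5, 8, 9, 14, 18, 19, 3, 6, 15, 2, 20, 13, 10, 11, 12, 16, 17, 1
Reachable nodes: 21 of 25 total.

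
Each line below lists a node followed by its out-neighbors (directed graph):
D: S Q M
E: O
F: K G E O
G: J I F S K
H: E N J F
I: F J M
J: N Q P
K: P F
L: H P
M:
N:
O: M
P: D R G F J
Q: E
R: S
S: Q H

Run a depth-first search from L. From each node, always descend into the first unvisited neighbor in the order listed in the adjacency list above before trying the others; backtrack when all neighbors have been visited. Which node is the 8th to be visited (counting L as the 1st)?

Visit L
L → H
H → E
E → O
O → M
H → N
H → J
J → Q
J → P
P → D
D → S
P → R
P → G
G → I
I → F
F → K

Visit order: L, H, E, O, M, N, J, Q, P, D, S, R, G, I, F, K

Q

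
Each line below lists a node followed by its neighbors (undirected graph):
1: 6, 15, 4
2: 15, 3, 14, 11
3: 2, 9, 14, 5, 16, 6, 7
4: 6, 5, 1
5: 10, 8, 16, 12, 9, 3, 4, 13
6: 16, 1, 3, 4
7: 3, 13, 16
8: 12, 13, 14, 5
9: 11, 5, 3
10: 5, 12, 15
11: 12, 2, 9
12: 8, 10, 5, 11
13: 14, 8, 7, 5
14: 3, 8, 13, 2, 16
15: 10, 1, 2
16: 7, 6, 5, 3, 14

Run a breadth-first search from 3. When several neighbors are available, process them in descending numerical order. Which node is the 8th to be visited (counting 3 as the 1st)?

Visit 3; enqueue 16, 14, 9, 7, 6, 5, 2 → queue [16, 14, 9, 7, 6, 5, 2]
Visit 16 → queue [14, 9, 7, 6, 5, 2]
Visit 14; enqueue 13, 8 → queue [9, 7, 6, 5, 2, 13, 8]
Visit 9; enqueue 11 → queue [7, 6, 5, 2, 13, 8, 11]
Visit 7 → queue [6, 5, 2, 13, 8, 11]
Visit 6; enqueue 4, 1 → queue [5, 2, 13, 8, 11, 4, 1]
Visit 5; enqueue 12, 10 → queue [2, 13, 8, 11, 4, 1, 12, 10]
Visit 2; enqueue 15 → queue [13, 8, 11, 4, 1, 12, 10, 15]
Visit 13 → queue [8, 11, 4, 1, 12, 10, 15]
Visit 8 → queue [11, 4, 1, 12, 10, 15]
Visit 11 → queue [4, 1, 12, 10, 15]
Visit 4 → queue [1, 12, 10, 15]
Visit 1 → queue [12, 10, 15]
Visit 12 → queue [10, 15]
Visit 10 → queue [15]
Visit 15 → queue []

Visit order: 3, 16, 14, 9, 7, 6, 5, 2, 13, 8, 11, 4, 1, 12, 10, 15

2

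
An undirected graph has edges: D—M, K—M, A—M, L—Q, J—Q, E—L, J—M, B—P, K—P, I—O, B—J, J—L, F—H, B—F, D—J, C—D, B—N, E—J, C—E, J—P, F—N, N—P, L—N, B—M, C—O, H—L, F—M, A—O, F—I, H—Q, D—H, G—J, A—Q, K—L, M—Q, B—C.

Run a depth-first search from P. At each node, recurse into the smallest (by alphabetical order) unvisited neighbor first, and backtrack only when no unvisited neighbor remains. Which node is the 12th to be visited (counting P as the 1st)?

Visit P
P → B
B → C
C → D
D → H
H → F
F → I
I → O
O → A
A → M
M → J
J → E
E → L
L → K
L → N
L → Q
J → G

Visit order: P, B, C, D, H, F, I, O, A, M, J, E, L, K, N, Q, G

E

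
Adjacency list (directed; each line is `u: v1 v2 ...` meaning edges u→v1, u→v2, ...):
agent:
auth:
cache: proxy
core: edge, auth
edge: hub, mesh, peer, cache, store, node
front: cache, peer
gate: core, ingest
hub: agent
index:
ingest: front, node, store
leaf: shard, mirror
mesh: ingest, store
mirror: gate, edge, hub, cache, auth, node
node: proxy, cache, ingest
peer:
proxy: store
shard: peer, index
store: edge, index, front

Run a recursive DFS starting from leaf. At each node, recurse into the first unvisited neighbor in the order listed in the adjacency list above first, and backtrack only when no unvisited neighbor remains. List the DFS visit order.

leaf → shard → peer → index → mirror → gate → core → edge → hub → agent → mesh → ingest → front → cache → proxy → store → node → auth

Visit leaf
leaf → shard
shard → peer
shard → index
leaf → mirror
mirror → gate
gate → core
core → edge
edge → hub
hub → agent
edge → mesh
mesh → ingest
ingest → front
front → cache
cache → proxy
proxy → store
ingest → node
core → auth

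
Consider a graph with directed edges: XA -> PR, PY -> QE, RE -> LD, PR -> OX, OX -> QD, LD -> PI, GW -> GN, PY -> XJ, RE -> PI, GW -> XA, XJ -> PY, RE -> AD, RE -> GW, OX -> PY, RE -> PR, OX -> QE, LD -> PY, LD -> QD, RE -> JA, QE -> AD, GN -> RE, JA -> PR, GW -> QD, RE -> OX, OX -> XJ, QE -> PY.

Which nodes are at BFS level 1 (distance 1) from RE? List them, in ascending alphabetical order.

AD, GW, JA, LD, OX, PI, PR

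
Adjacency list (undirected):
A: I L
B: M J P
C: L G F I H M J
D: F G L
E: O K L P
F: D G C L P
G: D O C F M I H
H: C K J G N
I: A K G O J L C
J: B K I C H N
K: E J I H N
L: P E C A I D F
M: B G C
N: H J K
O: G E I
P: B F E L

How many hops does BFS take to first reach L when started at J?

2

Level 0: J
Level 1: B, C, H, I, K, N
Level 2: A, E, F, G, L, M, O, P
Level 3: D
L first appears at level 2.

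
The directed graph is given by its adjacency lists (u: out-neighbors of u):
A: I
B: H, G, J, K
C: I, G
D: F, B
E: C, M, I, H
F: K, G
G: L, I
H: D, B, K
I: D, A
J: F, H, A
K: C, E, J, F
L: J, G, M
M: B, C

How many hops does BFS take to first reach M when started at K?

Level 0: K
Level 1: C, E, F, J
Level 2: A, G, H, I, M
Level 3: B, D, L
M first appears at level 2.

2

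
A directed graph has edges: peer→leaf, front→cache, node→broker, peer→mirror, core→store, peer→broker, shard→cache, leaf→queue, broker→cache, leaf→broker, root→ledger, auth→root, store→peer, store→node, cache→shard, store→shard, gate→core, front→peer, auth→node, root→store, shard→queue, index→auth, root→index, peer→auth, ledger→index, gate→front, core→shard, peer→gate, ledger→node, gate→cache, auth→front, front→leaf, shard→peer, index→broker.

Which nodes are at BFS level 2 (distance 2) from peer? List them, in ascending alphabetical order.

Level 0: peer
Level 1: auth, broker, gate, leaf, mirror
Level 2: cache, core, front, node, queue, root
Level 3: index, ledger, shard, store

cache, core, front, node, queue, root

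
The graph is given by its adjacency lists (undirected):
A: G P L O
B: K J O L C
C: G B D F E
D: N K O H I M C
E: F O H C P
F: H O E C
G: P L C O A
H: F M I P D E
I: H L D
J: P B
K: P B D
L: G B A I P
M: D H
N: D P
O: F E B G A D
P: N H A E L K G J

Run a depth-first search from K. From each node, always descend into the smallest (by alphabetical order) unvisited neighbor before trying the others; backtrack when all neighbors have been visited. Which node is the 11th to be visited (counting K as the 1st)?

L

Visit K
K → B
B → C
C → D
D → H
H → E
E → F
F → O
O → A
A → G
G → L
L → I
L → P
P → J
P → N
H → M

Visit order: K, B, C, D, H, E, F, O, A, G, L, I, P, J, N, M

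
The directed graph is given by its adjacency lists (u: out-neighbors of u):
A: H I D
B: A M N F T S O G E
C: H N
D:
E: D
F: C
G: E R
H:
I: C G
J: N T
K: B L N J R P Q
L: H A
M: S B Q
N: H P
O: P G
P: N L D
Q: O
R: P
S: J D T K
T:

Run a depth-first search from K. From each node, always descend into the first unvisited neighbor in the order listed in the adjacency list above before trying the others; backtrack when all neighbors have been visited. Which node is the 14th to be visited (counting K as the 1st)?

Visit K
K → B
B → A
A → H
A → I
I → C
C → N
N → P
P → L
P → D
I → G
G → E
G → R
B → M
M → S
S → J
J → T
M → Q
Q → O
B → F

Visit order: K, B, A, H, I, C, N, P, L, D, G, E, R, M, S, J, T, Q, O, F

M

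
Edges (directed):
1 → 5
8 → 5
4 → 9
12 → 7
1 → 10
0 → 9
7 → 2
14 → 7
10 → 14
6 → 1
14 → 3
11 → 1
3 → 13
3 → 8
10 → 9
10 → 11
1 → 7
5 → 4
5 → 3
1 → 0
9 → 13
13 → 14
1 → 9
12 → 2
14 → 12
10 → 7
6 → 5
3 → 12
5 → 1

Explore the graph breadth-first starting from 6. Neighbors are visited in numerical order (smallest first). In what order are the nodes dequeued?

Visit 6; enqueue 1, 5 → queue [1, 5]
Visit 1; enqueue 0, 7, 9, 10 → queue [5, 0, 7, 9, 10]
Visit 5; enqueue 3, 4 → queue [0, 7, 9, 10, 3, 4]
Visit 0 → queue [7, 9, 10, 3, 4]
Visit 7; enqueue 2 → queue [9, 10, 3, 4, 2]
Visit 9; enqueue 13 → queue [10, 3, 4, 2, 13]
Visit 10; enqueue 11, 14 → queue [3, 4, 2, 13, 11, 14]
Visit 3; enqueue 8, 12 → queue [4, 2, 13, 11, 14, 8, 12]
Visit 4 → queue [2, 13, 11, 14, 8, 12]
Visit 2 → queue [13, 11, 14, 8, 12]
Visit 13 → queue [11, 14, 8, 12]
Visit 11 → queue [14, 8, 12]
Visit 14 → queue [8, 12]
Visit 8 → queue [12]
Visit 12 → queue []

6 → 1 → 5 → 0 → 7 → 9 → 10 → 3 → 4 → 2 → 13 → 11 → 14 → 8 → 12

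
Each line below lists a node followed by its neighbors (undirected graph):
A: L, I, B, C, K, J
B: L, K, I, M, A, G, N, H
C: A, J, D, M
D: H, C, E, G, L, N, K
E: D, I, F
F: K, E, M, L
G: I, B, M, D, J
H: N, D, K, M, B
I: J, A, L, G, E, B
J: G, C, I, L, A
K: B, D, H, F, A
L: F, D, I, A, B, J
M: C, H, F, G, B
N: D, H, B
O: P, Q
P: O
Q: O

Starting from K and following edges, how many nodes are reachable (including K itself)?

14

BFS from K visits: K, A, B, D, F, H, C, I, J, L, G, M, N, E
Reachable nodes: 14 of 17 total.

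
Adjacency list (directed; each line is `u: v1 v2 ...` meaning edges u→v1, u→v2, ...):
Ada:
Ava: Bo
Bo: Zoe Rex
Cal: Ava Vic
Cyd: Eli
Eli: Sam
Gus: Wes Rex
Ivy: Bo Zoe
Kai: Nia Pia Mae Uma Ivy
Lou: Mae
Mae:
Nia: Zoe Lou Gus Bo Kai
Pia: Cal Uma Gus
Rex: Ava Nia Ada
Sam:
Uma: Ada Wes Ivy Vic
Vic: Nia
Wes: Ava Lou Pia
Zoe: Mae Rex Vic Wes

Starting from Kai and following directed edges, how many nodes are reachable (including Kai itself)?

BFS from Kai visits: Kai, Ivy, Mae, Nia, Pia, Uma, Bo, Zoe, Gus, Lou, Cal, Ada, Vic, Wes, Rex, Ava
Reachable nodes: 16 of 19 total.

16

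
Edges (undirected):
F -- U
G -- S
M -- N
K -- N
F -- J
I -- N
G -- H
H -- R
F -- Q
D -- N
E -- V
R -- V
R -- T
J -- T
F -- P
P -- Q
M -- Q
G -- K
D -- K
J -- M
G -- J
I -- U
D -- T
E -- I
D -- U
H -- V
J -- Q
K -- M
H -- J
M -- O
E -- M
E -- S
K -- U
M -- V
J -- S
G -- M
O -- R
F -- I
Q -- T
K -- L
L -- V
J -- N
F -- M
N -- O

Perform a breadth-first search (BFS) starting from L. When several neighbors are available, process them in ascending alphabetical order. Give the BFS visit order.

L K V D G M N U E H R T J S F O Q I P

Visit L; enqueue K, V → queue [K, V]
Visit K; enqueue D, G, M, N, U → queue [V, D, G, M, N, U]
Visit V; enqueue E, H, R → queue [D, G, M, N, U, E, H, R]
Visit D; enqueue T → queue [G, M, N, U, E, H, R, T]
Visit G; enqueue J, S → queue [M, N, U, E, H, R, T, J, S]
Visit M; enqueue F, O, Q → queue [N, U, E, H, R, T, J, S, F, O, Q]
Visit N; enqueue I → queue [U, E, H, R, T, J, S, F, O, Q, I]
Visit U → queue [E, H, R, T, J, S, F, O, Q, I]
Visit E → queue [H, R, T, J, S, F, O, Q, I]
Visit H → queue [R, T, J, S, F, O, Q, I]
Visit R → queue [T, J, S, F, O, Q, I]
Visit T → queue [J, S, F, O, Q, I]
Visit J → queue [S, F, O, Q, I]
Visit S → queue [F, O, Q, I]
Visit F; enqueue P → queue [O, Q, I, P]
Visit O → queue [Q, I, P]
Visit Q → queue [I, P]
Visit I → queue [P]
Visit P → queue []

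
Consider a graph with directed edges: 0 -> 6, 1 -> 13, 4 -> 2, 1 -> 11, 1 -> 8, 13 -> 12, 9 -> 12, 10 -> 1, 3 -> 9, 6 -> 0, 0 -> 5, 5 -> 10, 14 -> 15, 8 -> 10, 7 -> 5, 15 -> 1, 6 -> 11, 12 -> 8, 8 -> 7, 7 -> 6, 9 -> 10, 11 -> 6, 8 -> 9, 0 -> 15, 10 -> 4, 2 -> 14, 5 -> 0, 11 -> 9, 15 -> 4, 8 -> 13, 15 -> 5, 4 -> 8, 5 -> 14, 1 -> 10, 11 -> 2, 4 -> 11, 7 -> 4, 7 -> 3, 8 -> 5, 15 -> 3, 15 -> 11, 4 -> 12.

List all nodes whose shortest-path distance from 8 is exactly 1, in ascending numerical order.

5, 7, 9, 10, 13

Level 0: 8
Level 1: 5, 7, 9, 10, 13
Level 2: 0, 1, 3, 4, 6, 12, 14
Level 3: 2, 11, 15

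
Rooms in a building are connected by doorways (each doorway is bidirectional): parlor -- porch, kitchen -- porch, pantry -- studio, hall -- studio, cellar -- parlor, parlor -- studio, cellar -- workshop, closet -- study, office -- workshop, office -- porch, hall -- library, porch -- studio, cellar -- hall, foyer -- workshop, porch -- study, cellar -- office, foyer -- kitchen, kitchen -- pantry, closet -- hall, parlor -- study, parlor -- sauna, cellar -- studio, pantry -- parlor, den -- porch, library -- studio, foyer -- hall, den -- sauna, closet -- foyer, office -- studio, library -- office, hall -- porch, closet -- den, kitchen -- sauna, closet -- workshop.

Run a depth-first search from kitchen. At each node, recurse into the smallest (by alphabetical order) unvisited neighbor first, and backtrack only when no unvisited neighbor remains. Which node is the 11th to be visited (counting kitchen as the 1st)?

pantry

Visit kitchen
kitchen → foyer
foyer → closet
closet → den
den → porch
porch → hall
hall → cellar
cellar → office
office → library
library → studio
studio → pantry
pantry → parlor
parlor → sauna
parlor → study
office → workshop

Visit order: kitchen, foyer, closet, den, porch, hall, cellar, office, library, studio, pantry, parlor, sauna, study, workshop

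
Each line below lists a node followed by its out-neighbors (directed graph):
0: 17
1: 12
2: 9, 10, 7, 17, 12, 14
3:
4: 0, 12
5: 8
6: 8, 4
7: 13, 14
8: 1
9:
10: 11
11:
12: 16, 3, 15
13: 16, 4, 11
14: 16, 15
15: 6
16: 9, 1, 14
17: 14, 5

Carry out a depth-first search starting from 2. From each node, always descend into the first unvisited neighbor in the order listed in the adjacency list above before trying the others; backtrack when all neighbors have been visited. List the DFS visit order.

Visit 2
2 → 9
2 → 10
10 → 11
2 → 7
7 → 13
13 → 16
16 → 1
1 → 12
12 → 3
12 → 15
15 → 6
6 → 8
6 → 4
4 → 0
0 → 17
17 → 14
17 → 5

2 -> 9 -> 10 -> 11 -> 7 -> 13 -> 16 -> 1 -> 12 -> 3 -> 15 -> 6 -> 8 -> 4 -> 0 -> 17 -> 14 -> 5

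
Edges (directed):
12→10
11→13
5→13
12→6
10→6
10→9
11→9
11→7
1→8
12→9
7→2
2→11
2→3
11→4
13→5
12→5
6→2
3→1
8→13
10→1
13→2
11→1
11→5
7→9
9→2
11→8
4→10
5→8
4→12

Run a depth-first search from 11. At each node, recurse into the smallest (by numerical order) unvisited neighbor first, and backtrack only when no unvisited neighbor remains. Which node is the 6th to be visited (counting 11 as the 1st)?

Visit 11
11 → 1
1 → 8
8 → 13
13 → 2
2 → 3
13 → 5
11 → 4
4 → 10
10 → 6
10 → 9
4 → 12
11 → 7

Visit order: 11, 1, 8, 13, 2, 3, 5, 4, 10, 6, 9, 12, 7

3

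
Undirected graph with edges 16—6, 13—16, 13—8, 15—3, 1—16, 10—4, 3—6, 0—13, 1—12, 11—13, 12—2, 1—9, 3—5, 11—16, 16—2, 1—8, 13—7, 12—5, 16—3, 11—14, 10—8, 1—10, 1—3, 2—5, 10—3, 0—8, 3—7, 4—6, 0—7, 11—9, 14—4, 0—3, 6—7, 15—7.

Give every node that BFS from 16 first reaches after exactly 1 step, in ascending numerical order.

Level 0: 16
Level 1: 1, 2, 3, 6, 11, 13
Level 2: 0, 4, 5, 7, 8, 9, 10, 12, 14, 15

1, 2, 3, 6, 11, 13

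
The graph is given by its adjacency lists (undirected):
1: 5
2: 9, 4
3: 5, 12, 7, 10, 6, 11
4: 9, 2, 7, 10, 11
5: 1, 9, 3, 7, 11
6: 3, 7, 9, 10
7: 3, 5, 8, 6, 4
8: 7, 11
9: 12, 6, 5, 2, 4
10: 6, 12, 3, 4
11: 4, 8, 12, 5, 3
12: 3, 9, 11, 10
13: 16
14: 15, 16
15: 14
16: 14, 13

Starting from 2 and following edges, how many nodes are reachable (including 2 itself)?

BFS from 2 visits: 2, 9, 4, 12, 6, 5, 11, 10, 7, 3, 1, 8
Reachable nodes: 12 of 16 total.

12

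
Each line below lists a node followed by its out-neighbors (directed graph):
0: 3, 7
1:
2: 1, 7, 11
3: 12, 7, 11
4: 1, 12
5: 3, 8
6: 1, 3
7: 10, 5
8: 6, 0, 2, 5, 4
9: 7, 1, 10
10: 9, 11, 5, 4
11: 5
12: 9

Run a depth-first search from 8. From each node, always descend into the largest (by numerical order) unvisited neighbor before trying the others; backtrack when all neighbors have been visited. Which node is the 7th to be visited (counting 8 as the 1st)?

11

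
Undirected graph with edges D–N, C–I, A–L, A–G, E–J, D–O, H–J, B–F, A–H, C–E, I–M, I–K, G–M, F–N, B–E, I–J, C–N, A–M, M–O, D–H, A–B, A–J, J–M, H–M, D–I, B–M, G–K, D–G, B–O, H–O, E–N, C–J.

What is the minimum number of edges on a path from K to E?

Level 0: K
Level 1: G, I
Level 2: A, C, D, J, M
Level 3: B, E, H, L, N, O
Level 4: F
E first appears at level 3.

3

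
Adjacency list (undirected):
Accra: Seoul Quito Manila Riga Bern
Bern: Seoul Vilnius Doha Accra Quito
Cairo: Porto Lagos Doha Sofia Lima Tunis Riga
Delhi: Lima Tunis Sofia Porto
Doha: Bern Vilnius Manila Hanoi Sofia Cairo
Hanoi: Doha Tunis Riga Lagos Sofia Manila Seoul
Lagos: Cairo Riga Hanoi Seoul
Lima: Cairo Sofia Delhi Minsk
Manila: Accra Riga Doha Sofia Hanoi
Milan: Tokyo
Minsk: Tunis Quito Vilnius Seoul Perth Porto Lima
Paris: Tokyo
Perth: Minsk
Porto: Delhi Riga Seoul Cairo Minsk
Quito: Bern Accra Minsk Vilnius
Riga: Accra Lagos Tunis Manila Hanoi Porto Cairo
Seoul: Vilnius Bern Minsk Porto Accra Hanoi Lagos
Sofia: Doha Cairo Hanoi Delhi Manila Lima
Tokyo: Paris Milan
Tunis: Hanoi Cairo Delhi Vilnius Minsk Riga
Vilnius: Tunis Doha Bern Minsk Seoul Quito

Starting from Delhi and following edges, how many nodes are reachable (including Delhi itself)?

18

BFS from Delhi visits: Delhi, Lima, Porto, Sofia, Tunis, Cairo, Minsk, Riga, Seoul, Doha, Hanoi, Manila, Vilnius, Lagos, Perth, Quito, Accra, Bern
Reachable nodes: 18 of 21 total.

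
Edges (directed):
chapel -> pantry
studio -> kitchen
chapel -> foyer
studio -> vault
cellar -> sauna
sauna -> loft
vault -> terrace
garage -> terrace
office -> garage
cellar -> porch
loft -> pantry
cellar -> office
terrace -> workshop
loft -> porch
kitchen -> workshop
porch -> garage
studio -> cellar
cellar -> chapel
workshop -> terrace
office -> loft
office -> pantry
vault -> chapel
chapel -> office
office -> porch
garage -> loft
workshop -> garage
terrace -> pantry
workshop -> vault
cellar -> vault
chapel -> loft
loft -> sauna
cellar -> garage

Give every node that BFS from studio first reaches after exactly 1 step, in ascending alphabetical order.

cellar, kitchen, vault

Level 0: studio
Level 1: cellar, kitchen, vault
Level 2: chapel, garage, office, porch, sauna, terrace, workshop
Level 3: foyer, loft, pantry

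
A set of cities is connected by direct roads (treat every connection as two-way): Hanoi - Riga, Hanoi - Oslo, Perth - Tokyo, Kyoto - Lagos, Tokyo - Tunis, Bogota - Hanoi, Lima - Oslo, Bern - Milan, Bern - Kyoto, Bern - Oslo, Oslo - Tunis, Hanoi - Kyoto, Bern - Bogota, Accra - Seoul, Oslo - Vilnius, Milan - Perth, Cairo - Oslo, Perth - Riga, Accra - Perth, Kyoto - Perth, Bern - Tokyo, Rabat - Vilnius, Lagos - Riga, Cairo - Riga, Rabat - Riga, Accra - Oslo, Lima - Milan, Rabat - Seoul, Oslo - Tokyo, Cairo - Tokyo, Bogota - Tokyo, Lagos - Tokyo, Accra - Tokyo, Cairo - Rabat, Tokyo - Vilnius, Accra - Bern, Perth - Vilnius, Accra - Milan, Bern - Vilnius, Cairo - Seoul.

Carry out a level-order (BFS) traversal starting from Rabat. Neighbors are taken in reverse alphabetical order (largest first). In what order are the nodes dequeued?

Visit Rabat; enqueue Vilnius, Seoul, Riga, Cairo → queue [Vilnius, Seoul, Riga, Cairo]
Visit Vilnius; enqueue Tokyo, Perth, Oslo, Bern → queue [Seoul, Riga, Cairo, Tokyo, Perth, Oslo, Bern]
Visit Seoul; enqueue Accra → queue [Riga, Cairo, Tokyo, Perth, Oslo, Bern, Accra]
Visit Riga; enqueue Lagos, Hanoi → queue [Cairo, Tokyo, Perth, Oslo, Bern, Accra, Lagos, Hanoi]
Visit Cairo → queue [Tokyo, Perth, Oslo, Bern, Accra, Lagos, Hanoi]
Visit Tokyo; enqueue Tunis, Bogota → queue [Perth, Oslo, Bern, Accra, Lagos, Hanoi, Tunis, Bogota]
Visit Perth; enqueue Milan, Kyoto → queue [Oslo, Bern, Accra, Lagos, Hanoi, Tunis, Bogota, Milan, Kyoto]
Visit Oslo; enqueue Lima → queue [Bern, Accra, Lagos, Hanoi, Tunis, Bogota, Milan, Kyoto, Lima]
Visit Bern → queue [Accra, Lagos, Hanoi, Tunis, Bogota, Milan, Kyoto, Lima]
Visit Accra → queue [Lagos, Hanoi, Tunis, Bogota, Milan, Kyoto, Lima]
Visit Lagos → queue [Hanoi, Tunis, Bogota, Milan, Kyoto, Lima]
Visit Hanoi → queue [Tunis, Bogota, Milan, Kyoto, Lima]
Visit Tunis → queue [Bogota, Milan, Kyoto, Lima]
Visit Bogota → queue [Milan, Kyoto, Lima]
Visit Milan → queue [Kyoto, Lima]
Visit Kyoto → queue [Lima]
Visit Lima → queue []

Rabat -> Vilnius -> Seoul -> Riga -> Cairo -> Tokyo -> Perth -> Oslo -> Bern -> Accra -> Lagos -> Hanoi -> Tunis -> Bogota -> Milan -> Kyoto -> Lima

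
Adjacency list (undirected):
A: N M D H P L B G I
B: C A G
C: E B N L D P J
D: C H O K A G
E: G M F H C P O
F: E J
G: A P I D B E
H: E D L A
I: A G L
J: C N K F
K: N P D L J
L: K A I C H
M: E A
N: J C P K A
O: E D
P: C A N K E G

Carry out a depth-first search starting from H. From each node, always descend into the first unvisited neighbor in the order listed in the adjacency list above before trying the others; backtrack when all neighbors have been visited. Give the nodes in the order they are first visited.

Visit H
H → E
E → G
G → A
A → N
N → J
J → C
C → B
C → L
L → K
K → P
K → D
D → O
L → I
J → F
A → M

H → E → G → A → N → J → C → B → L → K → P → D → O → I → F → M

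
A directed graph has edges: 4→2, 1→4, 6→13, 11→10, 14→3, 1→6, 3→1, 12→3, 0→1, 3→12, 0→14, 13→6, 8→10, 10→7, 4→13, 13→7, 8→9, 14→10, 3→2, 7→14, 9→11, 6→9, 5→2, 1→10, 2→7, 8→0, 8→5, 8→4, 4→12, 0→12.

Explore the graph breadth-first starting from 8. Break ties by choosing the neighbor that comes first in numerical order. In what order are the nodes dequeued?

8, 0, 4, 5, 9, 10, 1, 12, 14, 2, 13, 11, 7, 6, 3

Visit 8; enqueue 0, 4, 5, 9, 10 → queue [0, 4, 5, 9, 10]
Visit 0; enqueue 1, 12, 14 → queue [4, 5, 9, 10, 1, 12, 14]
Visit 4; enqueue 2, 13 → queue [5, 9, 10, 1, 12, 14, 2, 13]
Visit 5 → queue [9, 10, 1, 12, 14, 2, 13]
Visit 9; enqueue 11 → queue [10, 1, 12, 14, 2, 13, 11]
Visit 10; enqueue 7 → queue [1, 12, 14, 2, 13, 11, 7]
Visit 1; enqueue 6 → queue [12, 14, 2, 13, 11, 7, 6]
Visit 12; enqueue 3 → queue [14, 2, 13, 11, 7, 6, 3]
Visit 14 → queue [2, 13, 11, 7, 6, 3]
Visit 2 → queue [13, 11, 7, 6, 3]
Visit 13 → queue [11, 7, 6, 3]
Visit 11 → queue [7, 6, 3]
Visit 7 → queue [6, 3]
Visit 6 → queue [3]
Visit 3 → queue []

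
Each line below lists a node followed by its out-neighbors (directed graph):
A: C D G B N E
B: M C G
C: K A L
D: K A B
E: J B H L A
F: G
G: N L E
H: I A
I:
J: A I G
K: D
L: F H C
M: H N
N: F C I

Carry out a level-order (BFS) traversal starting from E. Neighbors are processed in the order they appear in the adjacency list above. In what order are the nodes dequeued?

E → J → B → H → L → A → I → G → M → C → F → D → N → K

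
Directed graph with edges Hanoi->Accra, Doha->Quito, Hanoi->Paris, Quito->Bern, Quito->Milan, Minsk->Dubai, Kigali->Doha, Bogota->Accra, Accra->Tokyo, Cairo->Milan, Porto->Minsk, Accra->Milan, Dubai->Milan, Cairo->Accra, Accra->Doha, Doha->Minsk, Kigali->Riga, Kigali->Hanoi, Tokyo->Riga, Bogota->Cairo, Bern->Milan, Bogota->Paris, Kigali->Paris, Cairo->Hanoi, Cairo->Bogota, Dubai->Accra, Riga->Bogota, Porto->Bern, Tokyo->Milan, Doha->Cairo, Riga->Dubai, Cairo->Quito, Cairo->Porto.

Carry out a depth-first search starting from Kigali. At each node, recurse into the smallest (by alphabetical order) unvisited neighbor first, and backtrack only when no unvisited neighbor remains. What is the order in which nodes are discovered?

Visit Kigali
Kigali → Doha
Doha → Cairo
Cairo → Accra
Accra → Milan
Accra → Tokyo
Tokyo → Riga
Riga → Bogota
Bogota → Paris
Riga → Dubai
Cairo → Hanoi
Cairo → Porto
Porto → Bern
Porto → Minsk
Cairo → Quito

Kigali, Doha, Cairo, Accra, Milan, Tokyo, Riga, Bogota, Paris, Dubai, Hanoi, Porto, Bern, Minsk, Quito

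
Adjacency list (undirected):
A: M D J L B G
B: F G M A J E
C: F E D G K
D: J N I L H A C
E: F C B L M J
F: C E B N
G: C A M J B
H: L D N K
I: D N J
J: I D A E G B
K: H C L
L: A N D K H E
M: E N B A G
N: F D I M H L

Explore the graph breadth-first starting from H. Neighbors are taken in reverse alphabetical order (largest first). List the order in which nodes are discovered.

H -> N -> L -> K -> D -> M -> I -> F -> E -> A -> C -> J -> G -> B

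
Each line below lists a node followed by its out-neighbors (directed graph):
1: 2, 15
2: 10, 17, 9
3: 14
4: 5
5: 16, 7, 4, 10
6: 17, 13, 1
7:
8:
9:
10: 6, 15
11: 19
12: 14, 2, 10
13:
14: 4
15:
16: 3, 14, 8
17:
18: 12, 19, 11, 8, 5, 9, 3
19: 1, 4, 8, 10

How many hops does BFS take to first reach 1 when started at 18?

Level 0: 18
Level 1: 3, 5, 8, 9, 11, 12, 19
Level 2: 1, 2, 4, 7, 10, 14, 16
Level 3: 6, 15, 17
Level 4: 13
1 first appears at level 2.

2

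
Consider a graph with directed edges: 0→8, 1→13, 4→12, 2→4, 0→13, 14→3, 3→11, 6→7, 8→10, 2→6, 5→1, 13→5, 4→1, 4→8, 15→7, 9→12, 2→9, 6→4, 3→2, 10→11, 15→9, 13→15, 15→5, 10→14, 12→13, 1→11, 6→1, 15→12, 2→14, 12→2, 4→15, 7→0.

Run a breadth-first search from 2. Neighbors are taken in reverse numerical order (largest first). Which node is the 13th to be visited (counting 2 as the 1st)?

Visit 2; enqueue 14, 9, 6, 4 → queue [14, 9, 6, 4]
Visit 14; enqueue 3 → queue [9, 6, 4, 3]
Visit 9; enqueue 12 → queue [6, 4, 3, 12]
Visit 6; enqueue 7, 1 → queue [4, 3, 12, 7, 1]
Visit 4; enqueue 15, 8 → queue [3, 12, 7, 1, 15, 8]
Visit 3; enqueue 11 → queue [12, 7, 1, 15, 8, 11]
Visit 12; enqueue 13 → queue [7, 1, 15, 8, 11, 13]
Visit 7; enqueue 0 → queue [1, 15, 8, 11, 13, 0]
Visit 1 → queue [15, 8, 11, 13, 0]
Visit 15; enqueue 5 → queue [8, 11, 13, 0, 5]
Visit 8; enqueue 10 → queue [11, 13, 0, 5, 10]
Visit 11 → queue [13, 0, 5, 10]
Visit 13 → queue [0, 5, 10]
Visit 0 → queue [5, 10]
Visit 5 → queue [10]
Visit 10 → queue []

Visit order: 2, 14, 9, 6, 4, 3, 12, 7, 1, 15, 8, 11, 13, 0, 5, 10

13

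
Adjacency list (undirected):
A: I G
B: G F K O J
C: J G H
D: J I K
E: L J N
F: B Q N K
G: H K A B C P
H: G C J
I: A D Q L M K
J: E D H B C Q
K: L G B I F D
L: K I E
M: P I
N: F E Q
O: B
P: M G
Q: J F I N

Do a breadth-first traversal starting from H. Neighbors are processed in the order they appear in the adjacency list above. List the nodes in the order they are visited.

H → G → C → J → K → A → B → P → E → D → Q → L → I → F → O → M → N

Visit H; enqueue G, C, J → queue [G, C, J]
Visit G; enqueue K, A, B, P → queue [C, J, K, A, B, P]
Visit C → queue [J, K, A, B, P]
Visit J; enqueue E, D, Q → queue [K, A, B, P, E, D, Q]
Visit K; enqueue L, I, F → queue [A, B, P, E, D, Q, L, I, F]
Visit A → queue [B, P, E, D, Q, L, I, F]
Visit B; enqueue O → queue [P, E, D, Q, L, I, F, O]
Visit P; enqueue M → queue [E, D, Q, L, I, F, O, M]
Visit E; enqueue N → queue [D, Q, L, I, F, O, M, N]
Visit D → queue [Q, L, I, F, O, M, N]
Visit Q → queue [L, I, F, O, M, N]
Visit L → queue [I, F, O, M, N]
Visit I → queue [F, O, M, N]
Visit F → queue [O, M, N]
Visit O → queue [M, N]
Visit M → queue [N]
Visit N → queue []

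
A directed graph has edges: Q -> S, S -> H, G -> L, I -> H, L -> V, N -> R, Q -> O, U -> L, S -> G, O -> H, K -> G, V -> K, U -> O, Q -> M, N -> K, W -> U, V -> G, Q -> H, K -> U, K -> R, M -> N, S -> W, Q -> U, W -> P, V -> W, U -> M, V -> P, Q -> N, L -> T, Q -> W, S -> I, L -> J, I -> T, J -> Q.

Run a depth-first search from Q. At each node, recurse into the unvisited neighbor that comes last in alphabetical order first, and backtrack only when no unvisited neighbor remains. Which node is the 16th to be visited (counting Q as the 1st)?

Visit Q
Q → W
W → U
U → O
O → H
U → M
M → N
N → R
N → K
K → G
G → L
L → V
V → P
L → T
L → J
Q → S
S → I

Visit order: Q, W, U, O, H, M, N, R, K, G, L, V, P, T, J, S, I

S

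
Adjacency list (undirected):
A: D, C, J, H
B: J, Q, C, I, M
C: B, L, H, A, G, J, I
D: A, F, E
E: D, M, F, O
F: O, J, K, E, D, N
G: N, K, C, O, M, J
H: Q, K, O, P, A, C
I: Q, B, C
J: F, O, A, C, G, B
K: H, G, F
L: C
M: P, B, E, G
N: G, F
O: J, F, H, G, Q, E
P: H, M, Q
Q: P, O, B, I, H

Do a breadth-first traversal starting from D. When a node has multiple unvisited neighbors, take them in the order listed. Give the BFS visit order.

Visit D; enqueue A, F, E → queue [A, F, E]
Visit A; enqueue C, J, H → queue [F, E, C, J, H]
Visit F; enqueue O, K, N → queue [E, C, J, H, O, K, N]
Visit E; enqueue M → queue [C, J, H, O, K, N, M]
Visit C; enqueue B, L, G, I → queue [J, H, O, K, N, M, B, L, G, I]
Visit J → queue [H, O, K, N, M, B, L, G, I]
Visit H; enqueue Q, P → queue [O, K, N, M, B, L, G, I, Q, P]
Visit O → queue [K, N, M, B, L, G, I, Q, P]
Visit K → queue [N, M, B, L, G, I, Q, P]
Visit N → queue [M, B, L, G, I, Q, P]
Visit M → queue [B, L, G, I, Q, P]
Visit B → queue [L, G, I, Q, P]
Visit L → queue [G, I, Q, P]
Visit G → queue [I, Q, P]
Visit I → queue [Q, P]
Visit Q → queue [P]
Visit P → queue []

D, A, F, E, C, J, H, O, K, N, M, B, L, G, I, Q, P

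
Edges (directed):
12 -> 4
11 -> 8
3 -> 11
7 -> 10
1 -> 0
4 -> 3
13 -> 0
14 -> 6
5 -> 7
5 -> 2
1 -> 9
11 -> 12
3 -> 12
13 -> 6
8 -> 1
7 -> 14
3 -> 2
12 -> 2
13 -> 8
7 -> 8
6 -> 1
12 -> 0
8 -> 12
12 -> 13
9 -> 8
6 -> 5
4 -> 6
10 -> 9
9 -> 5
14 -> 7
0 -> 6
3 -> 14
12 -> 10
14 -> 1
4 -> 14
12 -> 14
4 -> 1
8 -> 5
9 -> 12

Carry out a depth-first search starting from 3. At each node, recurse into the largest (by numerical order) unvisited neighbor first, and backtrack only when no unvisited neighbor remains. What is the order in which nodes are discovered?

Visit 3
3 → 14
14 → 7
7 → 10
10 → 9
9 → 12
12 → 13
13 → 8
8 → 5
5 → 2
8 → 1
1 → 0
0 → 6
12 → 4
3 → 11

3 14 7 10 9 12 13 8 5 2 1 0 6 4 11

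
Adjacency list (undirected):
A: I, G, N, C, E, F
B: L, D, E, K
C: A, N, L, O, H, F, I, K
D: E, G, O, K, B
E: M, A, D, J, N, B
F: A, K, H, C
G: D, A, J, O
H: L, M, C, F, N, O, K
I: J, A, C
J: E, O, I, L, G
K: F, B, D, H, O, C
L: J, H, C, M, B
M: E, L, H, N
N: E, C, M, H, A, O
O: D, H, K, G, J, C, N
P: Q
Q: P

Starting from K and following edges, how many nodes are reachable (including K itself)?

15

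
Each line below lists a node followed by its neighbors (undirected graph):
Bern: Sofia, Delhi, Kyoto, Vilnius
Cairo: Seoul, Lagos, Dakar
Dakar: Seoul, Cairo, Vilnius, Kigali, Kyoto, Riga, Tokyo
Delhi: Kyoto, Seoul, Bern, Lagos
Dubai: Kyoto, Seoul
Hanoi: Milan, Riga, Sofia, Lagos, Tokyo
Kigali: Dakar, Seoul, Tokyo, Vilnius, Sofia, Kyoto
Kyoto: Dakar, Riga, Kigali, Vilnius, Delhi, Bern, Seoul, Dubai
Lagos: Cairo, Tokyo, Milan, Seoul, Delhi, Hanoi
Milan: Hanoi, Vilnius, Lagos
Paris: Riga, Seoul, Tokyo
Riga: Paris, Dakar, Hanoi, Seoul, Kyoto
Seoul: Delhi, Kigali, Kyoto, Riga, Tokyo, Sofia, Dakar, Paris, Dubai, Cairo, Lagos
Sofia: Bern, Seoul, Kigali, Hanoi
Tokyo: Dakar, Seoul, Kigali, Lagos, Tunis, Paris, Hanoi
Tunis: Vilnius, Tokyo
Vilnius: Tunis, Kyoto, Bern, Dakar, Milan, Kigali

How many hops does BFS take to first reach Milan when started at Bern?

Level 0: Bern
Level 1: Delhi, Kyoto, Sofia, Vilnius
Level 2: Dakar, Dubai, Hanoi, Kigali, Lagos, Milan, Riga, Seoul, Tunis
Level 3: Cairo, Paris, Tokyo
Milan first appears at level 2.

2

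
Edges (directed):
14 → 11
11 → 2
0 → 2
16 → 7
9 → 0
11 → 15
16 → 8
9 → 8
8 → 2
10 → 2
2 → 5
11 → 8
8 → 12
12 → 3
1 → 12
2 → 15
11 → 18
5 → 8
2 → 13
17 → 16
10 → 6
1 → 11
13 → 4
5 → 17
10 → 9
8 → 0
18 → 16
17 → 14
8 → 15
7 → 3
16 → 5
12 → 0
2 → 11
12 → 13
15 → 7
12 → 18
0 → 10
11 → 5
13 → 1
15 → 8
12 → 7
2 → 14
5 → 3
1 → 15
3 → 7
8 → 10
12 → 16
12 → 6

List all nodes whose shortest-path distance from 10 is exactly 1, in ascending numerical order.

Level 0: 10
Level 1: 2, 6, 9
Level 2: 0, 5, 8, 11, 13, 14, 15
Level 3: 1, 3, 4, 7, 12, 17, 18
Level 4: 16

2, 6, 9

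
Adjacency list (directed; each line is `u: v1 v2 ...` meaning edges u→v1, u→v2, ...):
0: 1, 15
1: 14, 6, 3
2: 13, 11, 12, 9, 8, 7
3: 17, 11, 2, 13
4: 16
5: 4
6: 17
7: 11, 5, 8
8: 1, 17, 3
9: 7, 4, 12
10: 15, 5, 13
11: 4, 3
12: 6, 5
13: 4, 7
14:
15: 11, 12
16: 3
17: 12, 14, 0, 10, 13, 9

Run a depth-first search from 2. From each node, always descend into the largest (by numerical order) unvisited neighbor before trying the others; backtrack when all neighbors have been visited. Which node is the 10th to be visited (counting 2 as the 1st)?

12

Visit 2
2 → 13
13 → 7
7 → 11
11 → 4
4 → 16
16 → 3
3 → 17
17 → 14
17 → 12
12 → 6
12 → 5
17 → 10
10 → 15
17 → 9
17 → 0
0 → 1
7 → 8

Visit order: 2, 13, 7, 11, 4, 16, 3, 17, 14, 12, 6, 5, 10, 15, 9, 0, 1, 8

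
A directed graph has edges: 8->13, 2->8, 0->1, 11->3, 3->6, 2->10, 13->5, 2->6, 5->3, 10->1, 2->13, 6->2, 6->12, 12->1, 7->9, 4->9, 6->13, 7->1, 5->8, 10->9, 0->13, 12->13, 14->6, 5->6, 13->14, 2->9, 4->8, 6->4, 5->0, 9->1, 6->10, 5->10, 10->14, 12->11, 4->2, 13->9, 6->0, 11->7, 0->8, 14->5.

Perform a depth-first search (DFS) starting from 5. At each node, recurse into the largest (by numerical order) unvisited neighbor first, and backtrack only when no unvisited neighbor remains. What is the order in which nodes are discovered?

5 → 10 → 14 → 6 → 13 → 9 → 1 → 12 → 11 → 7 → 3 → 4 → 8 → 2 → 0

Visit 5
5 → 10
10 → 14
14 → 6
6 → 13
13 → 9
9 → 1
6 → 12
12 → 11
11 → 7
11 → 3
6 → 4
4 → 8
4 → 2
6 → 0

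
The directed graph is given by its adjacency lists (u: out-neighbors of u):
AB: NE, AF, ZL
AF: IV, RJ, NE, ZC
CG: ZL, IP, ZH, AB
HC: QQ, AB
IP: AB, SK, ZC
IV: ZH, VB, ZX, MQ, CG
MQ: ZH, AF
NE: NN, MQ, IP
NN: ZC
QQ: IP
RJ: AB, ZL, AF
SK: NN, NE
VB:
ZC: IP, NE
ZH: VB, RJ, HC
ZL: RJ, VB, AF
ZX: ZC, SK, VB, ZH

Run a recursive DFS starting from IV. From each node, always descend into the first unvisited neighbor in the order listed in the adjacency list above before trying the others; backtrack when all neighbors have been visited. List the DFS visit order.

Visit IV
IV → ZH
ZH → VB
ZH → RJ
RJ → AB
AB → NE
NE → NN
NN → ZC
ZC → IP
IP → SK
NE → MQ
MQ → AF
AB → ZL
ZH → HC
HC → QQ
IV → ZX
IV → CG

IV ZH VB RJ AB NE NN ZC IP SK MQ AF ZL HC QQ ZX CG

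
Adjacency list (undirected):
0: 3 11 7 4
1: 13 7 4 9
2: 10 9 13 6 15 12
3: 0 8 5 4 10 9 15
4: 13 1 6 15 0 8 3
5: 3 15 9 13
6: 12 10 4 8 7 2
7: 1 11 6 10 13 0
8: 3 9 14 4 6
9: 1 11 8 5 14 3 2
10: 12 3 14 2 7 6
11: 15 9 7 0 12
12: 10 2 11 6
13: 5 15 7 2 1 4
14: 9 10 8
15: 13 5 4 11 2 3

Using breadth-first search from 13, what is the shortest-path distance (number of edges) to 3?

Level 0: 13
Level 1: 1, 2, 4, 5, 7, 15
Level 2: 0, 3, 6, 8, 9, 10, 11, 12
Level 3: 14
3 first appears at level 2.

2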